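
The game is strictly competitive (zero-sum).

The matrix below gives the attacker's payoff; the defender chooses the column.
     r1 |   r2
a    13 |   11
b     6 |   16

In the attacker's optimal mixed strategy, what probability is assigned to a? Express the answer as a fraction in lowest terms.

Row minima are 11 and 6, so the attacker's maximin is 11; column maxima are 13 and 16, so the defender's minimax is 13. These differ, so the equilibrium is in mixed strategies.
Let the attacker play a with probability p. The defender is indifferent when 13p + 6(1−p) = 11p + 16(1−p), giving p = 5/6.

5/6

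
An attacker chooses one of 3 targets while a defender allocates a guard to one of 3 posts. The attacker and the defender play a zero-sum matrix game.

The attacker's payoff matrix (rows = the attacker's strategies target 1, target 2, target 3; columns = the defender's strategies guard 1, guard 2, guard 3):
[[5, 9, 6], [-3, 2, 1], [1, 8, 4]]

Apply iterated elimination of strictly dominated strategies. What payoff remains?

Column guard 3 is strictly dominated by guard 1 for the defender (5<6, -3<1, 1<4); eliminate guard 3.
Row target 2 is strictly dominated by row target 1 (5>-3, 9>2); eliminate target 2.
Column guard 2 is strictly dominated by guard 1 for the defender (5<9, 1<8); eliminate guard 2.
Row target 3 is strictly dominated by row target 1 (5>1); eliminate target 3.
Only (target 1, guard 1) remains, with payoff 5.

5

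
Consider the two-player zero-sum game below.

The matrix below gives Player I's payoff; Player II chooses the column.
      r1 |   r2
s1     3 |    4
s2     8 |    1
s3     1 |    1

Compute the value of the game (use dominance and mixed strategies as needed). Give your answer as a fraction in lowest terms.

Row s3 is strictly dominated by row s1, so Player I never plays it.
The remaining 2×2 game on (s1, s2) × (r1, r2) has no saddle point. Let Player I play s1 with probability p; indifference gives 3p + 8(1−p) = 4p + (1−p), so p = 7/8.
Similarly Player II's optimal q on r1 is 3/8, and the value is 3·(3/8) + (4)·(5/8) = 29/8.

29/8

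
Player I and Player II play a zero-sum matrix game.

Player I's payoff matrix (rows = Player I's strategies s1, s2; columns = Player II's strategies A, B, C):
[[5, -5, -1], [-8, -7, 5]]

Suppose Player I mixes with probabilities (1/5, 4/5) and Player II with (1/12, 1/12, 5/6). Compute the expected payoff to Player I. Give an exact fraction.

13/6

Against (1/12, 1/12, 5/6), each row's expected payoff is s1: -5/6; s2: 35/12.
Taking the (1/5, 4/5)-weighted average: (1/5)·(-5/6) + (4/5)·(35/12) = 13/6.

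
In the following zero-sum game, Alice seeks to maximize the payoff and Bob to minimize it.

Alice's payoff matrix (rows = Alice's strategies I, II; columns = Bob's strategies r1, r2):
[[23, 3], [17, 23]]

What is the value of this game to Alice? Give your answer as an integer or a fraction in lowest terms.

239/13

Row minima are 3 and 17, so Alice's maximin is 17; column maxima are 23 and 23, so Bob's minimax is 23. These differ, so the equilibrium is in mixed strategies.
Let Alice play I with probability p. Bob is indifferent when 23p + 17(1−p) = 3p + 23(1−p), giving p = 3/13.
Let Bob play r1 with probability q. Alice is indifferent when 23q + 3(1−q) = 17q + 23(1−q), giving q = 10/13.
The value is 23·(10/13) + (3)·(3/13) = 239/13.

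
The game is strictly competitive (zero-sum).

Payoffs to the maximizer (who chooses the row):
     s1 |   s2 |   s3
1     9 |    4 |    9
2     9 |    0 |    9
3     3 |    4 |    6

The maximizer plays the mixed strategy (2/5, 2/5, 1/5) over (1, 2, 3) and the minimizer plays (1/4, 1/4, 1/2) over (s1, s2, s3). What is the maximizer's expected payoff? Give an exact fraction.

Against (1/4, 1/4, 1/2), each row's expected payoff is 1: 31/4; 2: 27/4; 3: 19/4.
Taking the (2/5, 2/5, 1/5)-weighted average: (2/5)·(31/4) + (2/5)·(27/4) + (1/5)·(19/4) = 27/4.

27/4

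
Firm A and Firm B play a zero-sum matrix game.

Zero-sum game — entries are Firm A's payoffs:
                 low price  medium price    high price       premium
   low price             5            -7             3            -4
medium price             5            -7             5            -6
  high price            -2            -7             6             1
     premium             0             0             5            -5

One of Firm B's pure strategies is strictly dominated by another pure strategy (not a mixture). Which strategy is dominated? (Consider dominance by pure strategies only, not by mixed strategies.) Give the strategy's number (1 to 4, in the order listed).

Firm B prefers columns that give Firm A less. Compare high price with medium price: -7 < 3, -7 < 5, -7 < 6, 0 < 5.
So medium price strictly dominates high price for Firm B; high price is strictly dominated.

3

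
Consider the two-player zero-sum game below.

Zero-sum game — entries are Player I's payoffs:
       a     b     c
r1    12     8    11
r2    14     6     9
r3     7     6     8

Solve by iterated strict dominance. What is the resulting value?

Column a is strictly dominated by b for Player II (8<12, 6<14, 6<7); eliminate a.
Row r3 is strictly dominated by row r1 (8>6, 11>8); eliminate r3.
Column c is strictly dominated by b for Player II (8<11, 6<9); eliminate c.
Row r2 is strictly dominated by row r1 (8>6); eliminate r2.
Only (r1, b) remains, with payoff 8.

8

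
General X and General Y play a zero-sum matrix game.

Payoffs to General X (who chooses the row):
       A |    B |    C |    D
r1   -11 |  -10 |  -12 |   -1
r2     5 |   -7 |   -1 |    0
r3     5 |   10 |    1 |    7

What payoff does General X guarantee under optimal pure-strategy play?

Row minima: -12, -7, 1 → General X's maximin is 1.
Column maxima: 5, 10, 1, 7 → General Y's minimax is 1.
They coincide at (r3, C), so the value is 1.

1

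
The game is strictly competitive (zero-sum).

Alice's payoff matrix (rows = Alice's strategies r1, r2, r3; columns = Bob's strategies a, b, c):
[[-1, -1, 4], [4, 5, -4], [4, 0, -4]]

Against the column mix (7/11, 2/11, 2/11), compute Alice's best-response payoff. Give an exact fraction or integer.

r1: (-1)·(7/11) + (-1)·(2/11) + (4)·(2/11) = -1/11.
r2: (4)·(7/11) + (5)·(2/11) + (-4)·(2/11) = 30/11.
r3: (4)·(7/11) + (0)·(2/11) + (-4)·(2/11) = 20/11.
The best pure response is r2 with expected payoff 30/11.

30/11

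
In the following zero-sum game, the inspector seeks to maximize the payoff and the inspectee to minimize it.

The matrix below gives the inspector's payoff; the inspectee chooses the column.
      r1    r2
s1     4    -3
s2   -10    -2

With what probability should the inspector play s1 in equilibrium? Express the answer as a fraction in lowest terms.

Row minima are -3 and -10, so the inspector's maximin is -3; column maxima are 4 and -2, so the inspectee's minimax is -2. These differ, so the equilibrium is in mixed strategies.
Let the inspector play s1 with probability p. The inspectee is indifferent when 4p − 10(1−p) = −3p − 2(1−p), giving p = 8/15.

8/15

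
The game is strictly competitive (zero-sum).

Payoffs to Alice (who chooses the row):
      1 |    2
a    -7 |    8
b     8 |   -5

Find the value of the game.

29/28

Row minima are -7 and -5, so Alice's maximin is -5; column maxima are 8 and 8, so Bob's minimax is 8. These differ, so the equilibrium is in mixed strategies.
Let Alice play a with probability p. Bob is indifferent when −7p + 8(1−p) = 8p − 5(1−p), giving p = 13/28.
Let Bob play 1 with probability q. Alice is indifferent when −7q + 8(1−q) = 8q − 5(1−q), giving q = 13/28.
The value is -7·(13/28) + (8)·(15/28) = 29/28.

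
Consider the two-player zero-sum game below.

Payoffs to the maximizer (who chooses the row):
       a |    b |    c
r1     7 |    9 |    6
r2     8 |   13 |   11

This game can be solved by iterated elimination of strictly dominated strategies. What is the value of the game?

8

Row r1 is strictly dominated by row r2 (8>7, 13>9, 11>6); eliminate r1.
Column b is strictly dominated by a for the minimizer (8<13); eliminate b.
Column c is strictly dominated by a for the minimizer (8<11); eliminate c.
Only (r2, a) remains, with payoff 8.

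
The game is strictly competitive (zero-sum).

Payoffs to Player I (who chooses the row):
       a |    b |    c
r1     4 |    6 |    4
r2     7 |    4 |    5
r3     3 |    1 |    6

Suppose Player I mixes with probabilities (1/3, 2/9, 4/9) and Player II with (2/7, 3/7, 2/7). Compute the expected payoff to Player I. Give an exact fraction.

Against (2/7, 3/7, 2/7), each row's expected payoff is r1: 34/7; r2: 36/7; r3: 3.
Taking the (1/3, 2/9, 4/9)-weighted average: (1/3)·(34/7) + (2/9)·(36/7) + (4/9)·(3) = 86/21.

86/21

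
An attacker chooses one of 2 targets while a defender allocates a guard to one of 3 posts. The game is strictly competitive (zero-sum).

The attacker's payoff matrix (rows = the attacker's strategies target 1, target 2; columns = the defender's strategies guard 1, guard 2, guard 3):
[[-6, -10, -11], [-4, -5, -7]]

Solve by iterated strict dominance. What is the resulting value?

-7

Column guard 2 is strictly dominated by guard 3 for the defender (-11<-10, -7<-5); eliminate guard 2.
Row target 1 is strictly dominated by row target 2 (-4>-6, -7>-11); eliminate target 1.
Column guard 1 is strictly dominated by guard 3 for the defender (-7<-4); eliminate guard 1.
Only (target 2, guard 3) remains, with payoff -7.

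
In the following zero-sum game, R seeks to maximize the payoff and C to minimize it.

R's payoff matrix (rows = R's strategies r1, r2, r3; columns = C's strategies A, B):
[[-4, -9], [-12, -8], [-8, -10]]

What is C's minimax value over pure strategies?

The worst case (largest entry) in each column is A: -4, B: -8.
The best (smallest) of these is -8.

-8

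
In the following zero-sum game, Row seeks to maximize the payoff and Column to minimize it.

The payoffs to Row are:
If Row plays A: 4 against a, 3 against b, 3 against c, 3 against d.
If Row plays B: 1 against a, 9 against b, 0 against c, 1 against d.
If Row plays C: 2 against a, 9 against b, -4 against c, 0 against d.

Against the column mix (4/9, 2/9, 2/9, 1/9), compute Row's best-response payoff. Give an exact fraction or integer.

31/9

A: (4)·(4/9) + (3)·(2/9) + (3)·(2/9) + (3)·(1/9) = 31/9.
B: (1)·(4/9) + (9)·(2/9) + (0)·(2/9) + (1)·(1/9) = 23/9.
C: (2)·(4/9) + (9)·(2/9) + (-4)·(2/9) + (0)·(1/9) = 2.
The best pure response is A with expected payoff 31/9.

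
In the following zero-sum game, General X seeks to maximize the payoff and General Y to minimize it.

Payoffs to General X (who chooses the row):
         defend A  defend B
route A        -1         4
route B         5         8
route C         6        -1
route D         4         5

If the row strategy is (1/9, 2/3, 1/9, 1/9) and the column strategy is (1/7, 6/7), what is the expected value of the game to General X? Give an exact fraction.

125/21

Against (1/7, 6/7), each row's expected payoff is route A: 23/7; route B: 53/7; route C: 0; route D: 34/7.
Taking the (1/9, 2/3, 1/9, 1/9)-weighted average: (1/9)·(23/7) + (2/3)·(53/7) + (1/9)·(0) + (1/9)·(34/7) = 125/21.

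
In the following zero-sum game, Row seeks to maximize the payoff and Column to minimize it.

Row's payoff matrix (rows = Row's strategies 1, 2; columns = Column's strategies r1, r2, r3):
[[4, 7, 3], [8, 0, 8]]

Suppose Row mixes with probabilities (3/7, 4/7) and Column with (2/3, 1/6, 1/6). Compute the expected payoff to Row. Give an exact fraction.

17/3

Against (2/3, 1/6, 1/6), each row's expected payoff is 1: 13/3; 2: 20/3.
Taking the (3/7, 4/7)-weighted average: (3/7)·(13/3) + (4/7)·(20/3) = 17/3.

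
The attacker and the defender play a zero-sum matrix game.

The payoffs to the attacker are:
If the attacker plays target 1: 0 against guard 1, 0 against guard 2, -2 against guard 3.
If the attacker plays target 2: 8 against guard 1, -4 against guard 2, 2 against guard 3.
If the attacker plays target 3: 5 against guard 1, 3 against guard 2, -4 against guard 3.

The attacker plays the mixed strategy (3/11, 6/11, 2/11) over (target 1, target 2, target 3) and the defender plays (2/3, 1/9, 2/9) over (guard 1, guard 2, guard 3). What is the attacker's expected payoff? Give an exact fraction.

326/99

Against (2/3, 1/9, 2/9), each row's expected payoff is target 1: -4/9; target 2: 16/3; target 3: 25/9.
Taking the (3/11, 6/11, 2/11)-weighted average: (3/11)·(-4/9) + (6/11)·(16/3) + (2/11)·(25/9) = 326/99.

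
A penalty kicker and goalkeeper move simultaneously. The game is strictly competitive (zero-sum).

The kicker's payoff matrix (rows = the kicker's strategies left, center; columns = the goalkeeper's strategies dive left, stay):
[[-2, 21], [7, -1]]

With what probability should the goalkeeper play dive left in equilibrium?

22/31

Row minima are -2 and -1, so the kicker's maximin is -1; column maxima are 7 and 21, so the goalkeeper's minimax is 7. These differ, so the equilibrium is in mixed strategies.
Let the goalkeeper play dive left with probability q. The kicker is indifferent when −2q + 21(1−q) = 7q − (1−q), giving q = 22/31.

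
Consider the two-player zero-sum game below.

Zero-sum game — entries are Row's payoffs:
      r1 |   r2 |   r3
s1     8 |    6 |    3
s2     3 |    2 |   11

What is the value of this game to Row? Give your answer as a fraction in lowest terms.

5

Column r1 is strictly dominated by r2 for Column (it gives Row more in every row).
The remaining 2×2 game on (s1, s2) × (r2, r3) has no saddle point. Let Row play s1 with probability p; indifference gives 6p + 2(1−p) = 3p + 11(1−p), so p = 3/4.
Similarly Column's optimal q on r2 is 2/3, and the value is 6·(2/3) + (3)·(1/3) = 5.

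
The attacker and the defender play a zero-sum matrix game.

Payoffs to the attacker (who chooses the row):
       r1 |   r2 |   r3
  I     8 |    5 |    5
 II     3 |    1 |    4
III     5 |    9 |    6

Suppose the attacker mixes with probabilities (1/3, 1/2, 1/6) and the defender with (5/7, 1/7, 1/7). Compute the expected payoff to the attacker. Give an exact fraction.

Against (5/7, 1/7, 1/7), each row's expected payoff is I: 50/7; II: 20/7; III: 40/7.
Taking the (1/3, 1/2, 1/6)-weighted average: (1/3)·(50/7) + (1/2)·(20/7) + (1/6)·(40/7) = 100/21.

100/21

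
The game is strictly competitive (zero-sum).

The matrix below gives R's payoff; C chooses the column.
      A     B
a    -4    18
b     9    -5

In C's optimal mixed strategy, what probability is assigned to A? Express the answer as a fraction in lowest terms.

Row minima are -4 and -5, so R's maximin is -4; column maxima are 9 and 18, so C's minimax is 9. These differ, so the equilibrium is in mixed strategies.
Let C play A with probability q. R is indifferent when −4q + 18(1−q) = 9q − 5(1−q), giving q = 23/36.

23/36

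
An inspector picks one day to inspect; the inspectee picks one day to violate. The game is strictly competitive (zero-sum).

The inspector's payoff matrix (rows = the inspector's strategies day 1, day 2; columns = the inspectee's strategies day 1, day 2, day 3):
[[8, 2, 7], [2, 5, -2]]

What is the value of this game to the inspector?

Column day 1 is strictly dominated by day 3 for the inspectee (it gives the inspector more in every row).
The remaining 2×2 game on (day 1, day 2) × (day 2, day 3) has no saddle point. Let the inspector play day 1 with probability p; indifference gives 2p + 5(1−p) = 7p − 2(1−p), so p = 7/12.
Similarly the inspectee's optimal q on day 2 is 3/4, and the value is 2·(3/4) + (7)·(1/4) = 13/4.

13/4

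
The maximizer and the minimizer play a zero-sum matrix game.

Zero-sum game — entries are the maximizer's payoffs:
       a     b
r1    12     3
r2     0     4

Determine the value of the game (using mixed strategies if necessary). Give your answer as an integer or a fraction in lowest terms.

48/13

Row minima are 3 and 0, so the maximizer's maximin is 3; column maxima are 12 and 4, so the minimizer's minimax is 4. These differ, so the equilibrium is in mixed strategies.
Let the maximizer play r1 with probability p. The minimizer is indifferent when 12p = 3p + 4(1−p), giving p = 4/13.
Let the minimizer play a with probability q. The maximizer is indifferent when 12q + 3(1−q) = 4(1−q), giving q = 1/13.
The value is 12·(1/13) + (3)·(12/13) = 48/13.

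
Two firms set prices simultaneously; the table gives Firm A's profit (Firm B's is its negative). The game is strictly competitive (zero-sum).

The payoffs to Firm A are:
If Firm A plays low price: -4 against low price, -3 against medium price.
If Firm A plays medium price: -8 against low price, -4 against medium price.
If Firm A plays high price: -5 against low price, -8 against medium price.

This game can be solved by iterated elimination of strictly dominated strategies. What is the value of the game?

Row high price is strictly dominated by row low price (-4>-5, -3>-8); eliminate high price.
Column medium price is strictly dominated by low price for Firm B (-4<-3, -8<-4); eliminate medium price.
Row medium price is strictly dominated by row low price (-4>-8); eliminate medium price.
Only (low price, low price) remains, with payoff -4.

-4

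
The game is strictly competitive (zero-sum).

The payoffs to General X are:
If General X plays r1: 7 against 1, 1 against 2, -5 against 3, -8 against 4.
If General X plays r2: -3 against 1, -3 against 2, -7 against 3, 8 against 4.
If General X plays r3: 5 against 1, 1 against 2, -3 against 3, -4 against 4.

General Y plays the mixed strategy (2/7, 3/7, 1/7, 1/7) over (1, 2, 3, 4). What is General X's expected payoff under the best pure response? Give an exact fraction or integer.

6/7

r1: (7)·(2/7) + (1)·(3/7) + (-5)·(1/7) + (-8)·(1/7) = 4/7.
r2: (-3)·(2/7) + (-3)·(3/7) + (-7)·(1/7) + (8)·(1/7) = -2.
r3: (5)·(2/7) + (1)·(3/7) + (-3)·(1/7) + (-4)·(1/7) = 6/7.
The best pure response is r3 with expected payoff 6/7.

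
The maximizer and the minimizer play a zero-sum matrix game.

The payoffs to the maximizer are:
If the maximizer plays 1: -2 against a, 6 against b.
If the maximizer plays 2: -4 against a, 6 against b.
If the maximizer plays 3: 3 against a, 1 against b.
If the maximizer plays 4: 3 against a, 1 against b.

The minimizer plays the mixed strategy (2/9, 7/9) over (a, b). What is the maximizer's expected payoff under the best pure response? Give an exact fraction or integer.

38/9

1: (-2)·(2/9) + (6)·(7/9) = 38/9.
2: (-4)·(2/9) + (6)·(7/9) = 34/9.
3: (3)·(2/9) + (1)·(7/9) = 13/9.
4: (3)·(2/9) + (1)·(7/9) = 13/9.
The best pure response is 1 with expected payoff 38/9.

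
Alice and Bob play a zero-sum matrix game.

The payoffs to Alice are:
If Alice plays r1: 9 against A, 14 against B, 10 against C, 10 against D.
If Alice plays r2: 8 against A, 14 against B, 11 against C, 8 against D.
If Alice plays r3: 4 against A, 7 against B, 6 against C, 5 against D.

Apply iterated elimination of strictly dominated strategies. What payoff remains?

Column B is strictly dominated by A for Bob (9<14, 8<14, 4<7); eliminate B.
Column C is strictly dominated by A for Bob (9<10, 8<11, 4<6); eliminate C.
Row r2 is strictly dominated by row r1 (9>8, 10>8); eliminate r2.
Column D is strictly dominated by A for Bob (9<10, 4<5); eliminate D.
Row r3 is strictly dominated by row r1 (9>4); eliminate r3.
Only (r1, A) remains, with payoff 9.

9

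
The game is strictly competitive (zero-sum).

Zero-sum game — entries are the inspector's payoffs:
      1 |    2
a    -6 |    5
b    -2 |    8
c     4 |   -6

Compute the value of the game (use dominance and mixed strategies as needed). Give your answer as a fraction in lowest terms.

1

Row a is strictly dominated by row b, so the inspector never plays it.
The remaining 2×2 game on (b, c) × (1, 2) has no saddle point. Let the inspector play b with probability p; indifference gives −2p + 4(1−p) = 8p − 6(1−p), so p = 1/2.
Similarly the inspectee's optimal q on 1 is 7/10, and the value is -2·(7/10) + (8)·(3/10) = 1.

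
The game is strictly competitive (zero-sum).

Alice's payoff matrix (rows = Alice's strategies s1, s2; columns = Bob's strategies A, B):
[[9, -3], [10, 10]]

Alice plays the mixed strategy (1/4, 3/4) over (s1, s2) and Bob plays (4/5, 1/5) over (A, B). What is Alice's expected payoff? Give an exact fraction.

183/20

Against (4/5, 1/5), each row's expected payoff is s1: 33/5; s2: 10.
Taking the (1/4, 3/4)-weighted average: (1/4)·(33/5) + (3/4)·(10) = 183/20.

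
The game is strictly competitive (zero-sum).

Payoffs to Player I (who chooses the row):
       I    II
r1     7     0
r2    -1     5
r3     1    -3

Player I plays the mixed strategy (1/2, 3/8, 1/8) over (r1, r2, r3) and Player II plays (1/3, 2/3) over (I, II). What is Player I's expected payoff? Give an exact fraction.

Against (1/3, 2/3), each row's expected payoff is r1: 7/3; r2: 3; r3: -5/3.
Taking the (1/2, 3/8, 1/8)-weighted average: (1/2)·(7/3) + (3/8)·(3) + (1/8)·(-5/3) = 25/12.

25/12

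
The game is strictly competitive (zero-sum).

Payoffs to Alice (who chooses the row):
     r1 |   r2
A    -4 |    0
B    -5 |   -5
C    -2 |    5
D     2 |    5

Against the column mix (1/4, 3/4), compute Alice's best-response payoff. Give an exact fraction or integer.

17/4

A: (-4)·(1/4) + (0)·(3/4) = -1.
B: (-5)·(1/4) + (-5)·(3/4) = -5.
C: (-2)·(1/4) + (5)·(3/4) = 13/4.
D: (2)·(1/4) + (5)·(3/4) = 17/4.
The best pure response is D with expected payoff 17/4.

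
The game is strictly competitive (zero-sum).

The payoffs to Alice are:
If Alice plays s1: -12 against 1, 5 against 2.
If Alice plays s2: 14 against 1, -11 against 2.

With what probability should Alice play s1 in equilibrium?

Row minima are -12 and -11, so Alice's maximin is -11; column maxima are 14 and 5, so Bob's minimax is 5. These differ, so the equilibrium is in mixed strategies.
Let Alice play s1 with probability p. Bob is indifferent when −12p + 14(1−p) = 5p − 11(1−p), giving p = 25/42.

25/42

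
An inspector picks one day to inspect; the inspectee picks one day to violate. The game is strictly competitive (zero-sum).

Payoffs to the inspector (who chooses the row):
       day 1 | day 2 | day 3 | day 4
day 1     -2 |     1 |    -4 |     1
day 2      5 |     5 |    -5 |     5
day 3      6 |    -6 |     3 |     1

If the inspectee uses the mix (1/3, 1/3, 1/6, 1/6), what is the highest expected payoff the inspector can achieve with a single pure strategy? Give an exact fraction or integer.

10/3

day 1: (-2)·(1/3) + (1)·(1/3) + (-4)·(1/6) + (1)·(1/6) = -5/6.
day 2: (5)·(1/3) + (5)·(1/3) + (-5)·(1/6) + (5)·(1/6) = 10/3.
day 3: (6)·(1/3) + (-6)·(1/3) + (3)·(1/6) + (1)·(1/6) = 2/3.
The best pure response is day 2 with expected payoff 10/3.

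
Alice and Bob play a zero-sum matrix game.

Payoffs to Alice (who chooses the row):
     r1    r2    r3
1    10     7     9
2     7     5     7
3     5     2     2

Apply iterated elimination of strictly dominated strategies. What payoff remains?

7

Row 2 is strictly dominated by row 1 (10>7, 7>5, 9>7); eliminate 2.
Column r1 is strictly dominated by r2 for Bob (7<10, 2<5); eliminate r1.
Row 3 is strictly dominated by row 1 (7>2, 9>2); eliminate 3.
Column r3 is strictly dominated by r2 for Bob (7<9); eliminate r3.
Only (1, r2) remains, with payoff 7.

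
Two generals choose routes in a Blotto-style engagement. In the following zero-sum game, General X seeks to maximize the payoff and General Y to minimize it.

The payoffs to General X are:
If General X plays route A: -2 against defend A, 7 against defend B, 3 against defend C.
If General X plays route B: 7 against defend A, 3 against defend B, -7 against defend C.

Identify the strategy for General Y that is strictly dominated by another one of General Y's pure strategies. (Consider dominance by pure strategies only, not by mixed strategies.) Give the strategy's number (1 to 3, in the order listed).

General Y prefers columns that give General X less. Compare defend B with defend C: 3 < 7, -7 < 3.
So defend C strictly dominates defend B for General Y; defend B is strictly dominated.

2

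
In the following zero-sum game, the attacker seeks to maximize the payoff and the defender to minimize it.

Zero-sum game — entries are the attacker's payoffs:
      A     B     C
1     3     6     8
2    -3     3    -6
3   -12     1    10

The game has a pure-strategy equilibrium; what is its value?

3

Row minima: 3, -6, -12 → the attacker's maximin is 3.
Column maxima: 3, 6, 10 → the defender's minimax is 3.
They coincide at (1, A), so the value is 3.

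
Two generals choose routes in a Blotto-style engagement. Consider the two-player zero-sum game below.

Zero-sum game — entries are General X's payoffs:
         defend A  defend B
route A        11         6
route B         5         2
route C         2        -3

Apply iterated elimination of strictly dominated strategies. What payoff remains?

6

Column defend A is strictly dominated by defend B for General Y (6<11, 2<5, -3<2); eliminate defend A.
Row route B is strictly dominated by row route A (6>2); eliminate route B.
Row route C is strictly dominated by row route A (6>-3); eliminate route C.
Only (route A, defend B) remains, with payoff 6.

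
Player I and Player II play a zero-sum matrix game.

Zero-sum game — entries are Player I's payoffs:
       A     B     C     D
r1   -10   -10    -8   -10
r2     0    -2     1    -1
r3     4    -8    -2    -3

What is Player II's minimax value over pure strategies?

-2

The worst case (largest entry) in each column is A: 4, B: -2, C: 1, D: -1.
The best (smallest) of these is -2.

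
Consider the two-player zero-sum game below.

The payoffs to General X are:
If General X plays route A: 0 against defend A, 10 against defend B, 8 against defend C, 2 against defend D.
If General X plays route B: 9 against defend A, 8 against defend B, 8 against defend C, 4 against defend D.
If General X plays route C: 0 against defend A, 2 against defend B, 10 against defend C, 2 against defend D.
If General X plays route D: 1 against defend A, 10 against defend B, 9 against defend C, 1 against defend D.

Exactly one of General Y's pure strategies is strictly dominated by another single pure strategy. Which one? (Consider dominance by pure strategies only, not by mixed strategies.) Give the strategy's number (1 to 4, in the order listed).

3

General Y prefers columns that give General X less. Compare defend C with defend D: 2 < 8, 4 < 8, 2 < 10, 1 < 9.
So defend D strictly dominates defend C for General Y; defend C is strictly dominated.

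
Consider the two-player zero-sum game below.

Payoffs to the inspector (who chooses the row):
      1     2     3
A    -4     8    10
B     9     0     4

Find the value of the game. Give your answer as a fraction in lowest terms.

24/7

Column 3 is strictly dominated by 2 for the inspectee (it gives the inspector more in every row).
The remaining 2×2 game on (A, B) × (1, 2) has no saddle point. Let the inspector play A with probability p; indifference gives −4p + 9(1−p) = 8p, so p = 3/7.
Similarly the inspectee's optimal q on 1 is 8/21, and the value is -4·(8/21) + (8)·(13/21) = 24/7.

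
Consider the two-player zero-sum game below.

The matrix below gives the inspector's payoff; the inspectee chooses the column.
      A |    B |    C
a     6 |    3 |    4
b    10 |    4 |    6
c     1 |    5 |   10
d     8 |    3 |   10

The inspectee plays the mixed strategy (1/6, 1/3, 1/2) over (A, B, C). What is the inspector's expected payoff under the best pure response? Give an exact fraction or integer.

a: (6)·(1/6) + (3)·(1/3) + (4)·(1/2) = 4.
b: (10)·(1/6) + (4)·(1/3) + (6)·(1/2) = 6.
c: (1)·(1/6) + (5)·(1/3) + (10)·(1/2) = 41/6.
d: (8)·(1/6) + (3)·(1/3) + (10)·(1/2) = 22/3.
The best pure response is d with expected payoff 22/3.

22/3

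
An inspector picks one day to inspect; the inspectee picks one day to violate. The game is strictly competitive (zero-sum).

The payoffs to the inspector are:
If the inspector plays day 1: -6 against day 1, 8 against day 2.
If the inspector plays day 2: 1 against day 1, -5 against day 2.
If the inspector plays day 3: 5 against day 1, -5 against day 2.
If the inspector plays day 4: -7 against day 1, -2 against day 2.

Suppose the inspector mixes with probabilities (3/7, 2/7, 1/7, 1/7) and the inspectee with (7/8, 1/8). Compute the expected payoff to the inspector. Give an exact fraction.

-17/8

Against (7/8, 1/8), each row's expected payoff is day 1: -17/4; day 2: 1/4; day 3: 15/4; day 4: -51/8.
Taking the (3/7, 2/7, 1/7, 1/7)-weighted average: (3/7)·(-17/4) + (2/7)·(1/4) + (1/7)·(15/4) + (1/7)·(-51/8) = -17/8.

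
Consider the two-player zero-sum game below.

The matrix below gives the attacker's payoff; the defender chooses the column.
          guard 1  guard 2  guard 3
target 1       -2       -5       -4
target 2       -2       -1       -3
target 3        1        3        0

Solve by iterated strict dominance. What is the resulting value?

Row target 1 is strictly dominated by row target 3 (1>-2, 3>-5, 0>-4); eliminate target 1.
Row target 2 is strictly dominated by row target 3 (1>-2, 3>-1, 0>-3); eliminate target 2.
Column guard 1 is strictly dominated by guard 3 for the defender (0<1); eliminate guard 1.
Column guard 2 is strictly dominated by guard 3 for the defender (0<3); eliminate guard 2.
Only (target 3, guard 3) remains, with payoff 0.

0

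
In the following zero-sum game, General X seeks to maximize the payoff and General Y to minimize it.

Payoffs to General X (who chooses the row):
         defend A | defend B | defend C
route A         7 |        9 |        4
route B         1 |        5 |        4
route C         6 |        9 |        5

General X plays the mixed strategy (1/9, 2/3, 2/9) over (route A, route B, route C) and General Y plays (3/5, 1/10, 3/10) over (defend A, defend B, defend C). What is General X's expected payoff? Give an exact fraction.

Against (3/5, 1/10, 3/10), each row's expected payoff is route A: 63/10; route B: 23/10; route C: 6.
Taking the (1/9, 2/3, 2/9)-weighted average: (1/9)·(63/10) + (2/3)·(23/10) + (2/9)·(6) = 107/30.

107/30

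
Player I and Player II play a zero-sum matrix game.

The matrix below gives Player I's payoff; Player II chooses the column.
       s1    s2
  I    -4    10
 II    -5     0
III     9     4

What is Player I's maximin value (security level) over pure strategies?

4

The worst-case payoff for each row is I: -4, II: -5, III: 4.
The best of these is 4.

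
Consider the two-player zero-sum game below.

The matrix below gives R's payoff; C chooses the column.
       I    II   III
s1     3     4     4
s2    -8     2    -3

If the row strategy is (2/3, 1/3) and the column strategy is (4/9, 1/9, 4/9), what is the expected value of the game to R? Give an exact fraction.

22/27

Against (4/9, 1/9, 4/9), each row's expected payoff is s1: 32/9; s2: -14/3.
Taking the (2/3, 1/3)-weighted average: (2/3)·(32/9) + (1/3)·(-14/3) = 22/27.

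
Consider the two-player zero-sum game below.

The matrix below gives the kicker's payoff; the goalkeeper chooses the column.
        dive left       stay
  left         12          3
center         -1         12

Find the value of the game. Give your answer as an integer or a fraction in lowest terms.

Row minima are 3 and -1, so the kicker's maximin is 3; column maxima are 12 and 12, so the goalkeeper's minimax is 12. These differ, so the equilibrium is in mixed strategies.
Let the kicker play left with probability p. The goalkeeper is indifferent when 12p − (1−p) = 3p + 12(1−p), giving p = 13/22.
Let the goalkeeper play dive left with probability q. The kicker is indifferent when 12q + 3(1−q) = −q + 12(1−q), giving q = 9/22.
The value is 12·(9/22) + (3)·(13/22) = 147/22.

147/22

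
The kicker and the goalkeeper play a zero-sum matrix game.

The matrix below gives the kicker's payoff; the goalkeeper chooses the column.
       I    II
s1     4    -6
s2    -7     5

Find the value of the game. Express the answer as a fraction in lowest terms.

-1

Row minima are -6 and -7, so the kicker's maximin is -6; column maxima are 4 and 5, so the goalkeeper's minimax is 4. These differ, so the equilibrium is in mixed strategies.
Let the kicker play s1 with probability p. The goalkeeper is indifferent when 4p − 7(1−p) = −6p + 5(1−p), giving p = 6/11.
Let the goalkeeper play I with probability q. The kicker is indifferent when 4q − 6(1−q) = −7q + 5(1−q), giving q = 1/2.
The value is 4·(1/2) + (-6)·(1/2) = -1.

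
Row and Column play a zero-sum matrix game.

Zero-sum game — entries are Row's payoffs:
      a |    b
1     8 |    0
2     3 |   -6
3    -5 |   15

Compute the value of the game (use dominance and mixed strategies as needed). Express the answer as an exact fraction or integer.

30/7

Row 2 is strictly dominated by row 1, so Row never plays it.
The remaining 2×2 game on (1, 3) × (a, b) has no saddle point. Let Row play 1 with probability p; indifference gives 8p − 5(1−p) = 15(1−p), so p = 5/7.
Similarly Column's optimal q on a is 15/28, and the value is 8·(15/28) + (0)·(13/28) = 30/7.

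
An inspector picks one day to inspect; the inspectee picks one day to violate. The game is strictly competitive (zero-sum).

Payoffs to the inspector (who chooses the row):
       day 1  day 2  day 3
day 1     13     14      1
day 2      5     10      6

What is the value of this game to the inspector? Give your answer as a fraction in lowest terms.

Column day 2 is strictly dominated by day 1 for the inspectee (it gives the inspector more in every row).
The remaining 2×2 game on (day 1, day 2) × (day 1, day 3) has no saddle point. Let the inspector play day 1 with probability p; indifference gives 13p + 5(1−p) = p + 6(1−p), so p = 1/13.
Similarly the inspectee's optimal q on day 1 is 5/13, and the value is 13·(5/13) + (1)·(8/13) = 73/13.

73/13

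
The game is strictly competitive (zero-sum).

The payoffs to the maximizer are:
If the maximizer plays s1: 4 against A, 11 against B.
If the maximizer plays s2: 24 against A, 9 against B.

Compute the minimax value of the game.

Row minima are 4 and 9, so the maximizer's maximin is 9; column maxima are 24 and 11, so the minimizer's minimax is 11. These differ, so the equilibrium is in mixed strategies.
Let the maximizer play s1 with probability p. The minimizer is indifferent when 4p + 24(1−p) = 11p + 9(1−p), giving p = 15/22.
Let the minimizer play A with probability q. The maximizer is indifferent when 4q + 11(1−q) = 24q + 9(1−q), giving q = 1/11.
The value is 4·(1/11) + (11)·(10/11) = 114/11.

114/11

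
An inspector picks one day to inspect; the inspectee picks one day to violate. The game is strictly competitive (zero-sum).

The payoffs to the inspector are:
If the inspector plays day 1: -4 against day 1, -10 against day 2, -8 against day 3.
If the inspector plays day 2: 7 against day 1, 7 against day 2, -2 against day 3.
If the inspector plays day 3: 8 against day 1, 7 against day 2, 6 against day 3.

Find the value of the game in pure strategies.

Row minima: -10, -2, 6 → the inspector's maximin is 6.
Column maxima: 8, 7, 6 → the inspectee's minimax is 6.
They coincide at (day 3, day 3), so the value is 6.

6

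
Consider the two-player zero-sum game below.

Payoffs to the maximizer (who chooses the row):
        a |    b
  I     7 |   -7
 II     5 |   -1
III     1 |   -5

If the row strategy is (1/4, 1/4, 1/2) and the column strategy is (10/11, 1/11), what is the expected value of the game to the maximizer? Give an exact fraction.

61/22

Against (10/11, 1/11), each row's expected payoff is I: 63/11; II: 49/11; III: 5/11.
Taking the (1/4, 1/4, 1/2)-weighted average: (1/4)·(63/11) + (1/4)·(49/11) + (1/2)·(5/11) = 61/22.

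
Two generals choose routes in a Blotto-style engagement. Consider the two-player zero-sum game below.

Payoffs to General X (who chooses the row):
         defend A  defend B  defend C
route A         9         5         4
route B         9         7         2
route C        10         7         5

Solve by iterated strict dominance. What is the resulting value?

5

Column defend B is strictly dominated by defend C for General Y (4<5, 2<7, 5<7); eliminate defend B.
Column defend A is strictly dominated by defend C for General Y (4<9, 2<9, 5<10); eliminate defend A.
Row route A is strictly dominated by row route C (5>4); eliminate route A.
Row route B is strictly dominated by row route C (5>2); eliminate route B.
Only (route C, defend C) remains, with payoff 5.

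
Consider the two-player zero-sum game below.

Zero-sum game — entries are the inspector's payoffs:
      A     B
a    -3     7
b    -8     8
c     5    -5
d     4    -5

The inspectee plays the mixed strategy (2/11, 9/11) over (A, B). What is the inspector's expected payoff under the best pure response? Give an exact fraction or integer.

57/11

a: (-3)·(2/11) + (7)·(9/11) = 57/11.
b: (-8)·(2/11) + (8)·(9/11) = 56/11.
c: (5)·(2/11) + (-5)·(9/11) = -35/11.
d: (4)·(2/11) + (-5)·(9/11) = -37/11.
The best pure response is a with expected payoff 57/11.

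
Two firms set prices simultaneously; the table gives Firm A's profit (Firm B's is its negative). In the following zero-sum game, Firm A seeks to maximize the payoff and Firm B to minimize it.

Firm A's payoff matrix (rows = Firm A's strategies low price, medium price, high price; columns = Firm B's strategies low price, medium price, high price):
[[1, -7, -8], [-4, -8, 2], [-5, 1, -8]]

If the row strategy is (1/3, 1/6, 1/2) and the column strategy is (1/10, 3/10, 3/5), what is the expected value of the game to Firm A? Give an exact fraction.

Against (1/10, 3/10, 3/5), each row's expected payoff is low price: -34/5; medium price: -8/5; high price: -5.
Taking the (1/3, 1/6, 1/2)-weighted average: (1/3)·(-34/5) + (1/6)·(-8/5) + (1/2)·(-5) = -151/30.

-151/30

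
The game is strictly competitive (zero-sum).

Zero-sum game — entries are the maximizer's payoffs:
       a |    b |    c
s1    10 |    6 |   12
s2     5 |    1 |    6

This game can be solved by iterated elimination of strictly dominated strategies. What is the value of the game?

Row s2 is strictly dominated by row s1 (10>5, 6>1, 12>6); eliminate s2.
Column c is strictly dominated by a for the minimizer (10<12); eliminate c.
Column a is strictly dominated by b for the minimizer (6<10); eliminate a.
Only (s1, b) remains, with payoff 6.

6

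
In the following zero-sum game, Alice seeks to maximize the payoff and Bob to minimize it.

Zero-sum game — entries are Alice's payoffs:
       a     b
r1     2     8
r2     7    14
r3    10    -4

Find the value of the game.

8

Row r1 is strictly dominated by row r2, so Alice never plays it.
The remaining 2×2 game on (r2, r3) × (a, b) has no saddle point. Let Alice play r2 with probability p; indifference gives 7p + 10(1−p) = 14p − 4(1−p), so p = 2/3.
Similarly Bob's optimal q on a is 6/7, and the value is 7·(6/7) + (14)·(1/7) = 8.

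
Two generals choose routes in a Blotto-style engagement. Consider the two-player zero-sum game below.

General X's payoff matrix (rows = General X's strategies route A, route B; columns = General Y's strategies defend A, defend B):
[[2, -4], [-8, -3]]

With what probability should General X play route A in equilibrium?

Row minima are -4 and -8, so General X's maximin is -4; column maxima are 2 and -3, so General Y's minimax is -3. These differ, so the equilibrium is in mixed strategies.
Let General X play route A with probability p. General Y is indifferent when 2p − 8(1−p) = −4p − 3(1−p), giving p = 5/11.

5/11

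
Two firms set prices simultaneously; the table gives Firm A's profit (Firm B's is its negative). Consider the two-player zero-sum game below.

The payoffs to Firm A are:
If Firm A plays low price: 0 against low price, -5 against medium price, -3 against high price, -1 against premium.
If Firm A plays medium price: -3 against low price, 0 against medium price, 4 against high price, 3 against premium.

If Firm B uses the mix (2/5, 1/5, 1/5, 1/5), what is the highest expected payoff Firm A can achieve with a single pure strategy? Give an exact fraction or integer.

low price: (0)·(2/5) + (-5)·(1/5) + (-3)·(1/5) + (-1)·(1/5) = -9/5.
medium price: (-3)·(2/5) + (0)·(1/5) + (4)·(1/5) + (3)·(1/5) = 1/5.
The best pure response is medium price with expected payoff 1/5.

1/5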